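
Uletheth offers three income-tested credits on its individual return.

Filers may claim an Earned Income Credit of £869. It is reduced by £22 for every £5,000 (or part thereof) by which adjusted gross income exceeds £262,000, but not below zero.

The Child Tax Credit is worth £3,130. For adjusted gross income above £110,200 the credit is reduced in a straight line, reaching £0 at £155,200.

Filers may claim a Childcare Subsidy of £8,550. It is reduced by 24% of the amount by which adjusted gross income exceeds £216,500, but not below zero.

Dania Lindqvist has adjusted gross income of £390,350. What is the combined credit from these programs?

£297

Earned Income Credit: income exceeds £262,000 by £128,350, which is 26 full-or-partial £5,000 increments; reduction = 26 × £22 = £572, leaving £297.
Child Tax Credit: £390,350 is at or above £155,200, so the credit is £0.
Childcare Subsidy: 24% of the £173,850 excess over £216,500 is £41,724 ≥ base, so the credit is £0.
Total: £297 + £0 + £0 = £297.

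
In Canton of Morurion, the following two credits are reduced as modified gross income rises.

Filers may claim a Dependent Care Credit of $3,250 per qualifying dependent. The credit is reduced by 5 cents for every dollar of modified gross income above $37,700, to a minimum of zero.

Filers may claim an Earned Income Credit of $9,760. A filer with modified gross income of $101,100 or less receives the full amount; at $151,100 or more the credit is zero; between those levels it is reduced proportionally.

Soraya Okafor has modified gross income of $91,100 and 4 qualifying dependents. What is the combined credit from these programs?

Dependent Care Credit: base = 4 × $3,250 = $13,000. 5% of the $53,400 excess over $37,700 is $2,670; credit = $13,000 − $2,670 = $10,330.
Earned Income Credit: $91,100 is at or below the $101,100 threshold, so the full $9,760 applies.
Total: $10,330 + $9,760 = $20,090.

$20,090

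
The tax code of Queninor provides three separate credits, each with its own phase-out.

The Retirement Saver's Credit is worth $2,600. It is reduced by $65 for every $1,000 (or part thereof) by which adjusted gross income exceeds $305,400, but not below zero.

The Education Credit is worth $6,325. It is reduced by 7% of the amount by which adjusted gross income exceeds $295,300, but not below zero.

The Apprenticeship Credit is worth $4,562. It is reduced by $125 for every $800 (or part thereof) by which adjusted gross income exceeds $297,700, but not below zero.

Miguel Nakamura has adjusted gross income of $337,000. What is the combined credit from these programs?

Retirement Saver's Credit: income exceeds $305,400 by $31,600, which is 32 full-or-partial $1,000 increments; reduction = 32 × $65 = $2,080, leaving $520.
Education Credit: 7% of the $41,700 excess over $295,300 is $2,919; credit = $6,325 − $2,919 = $3,406.
Apprenticeship Credit: income exceeds $297,700 by $39,300 → 50 increments × $125 = $6,250 ≥ base, so the credit is $0.
Total: $520 + $3,406 + $0 = $3,926.

$3,926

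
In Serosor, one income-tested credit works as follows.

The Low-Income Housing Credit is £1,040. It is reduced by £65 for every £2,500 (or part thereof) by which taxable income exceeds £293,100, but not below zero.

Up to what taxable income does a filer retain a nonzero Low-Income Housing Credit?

£330,600

After 15 increments the reduction is 15 × £65 = £975, leaving £65; one more increment wipes it out. Increment 15 ends at excess 15 × £2,500 = £37,500, so the highest qualifying income is £293,100 + £37,500 = £330,600.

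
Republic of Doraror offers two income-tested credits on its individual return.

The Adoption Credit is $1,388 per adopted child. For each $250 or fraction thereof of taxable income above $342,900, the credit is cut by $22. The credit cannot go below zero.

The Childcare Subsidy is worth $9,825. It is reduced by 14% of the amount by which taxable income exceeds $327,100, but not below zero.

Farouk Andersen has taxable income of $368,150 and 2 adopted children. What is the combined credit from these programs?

Adoption Credit: base = 2 × $1,388 = $2,776. income exceeds $342,900 by $25,250, which is 101 full-or-partial $250 increments; reduction = 101 × $22 = $2,222, leaving $554.
Childcare Subsidy: 14% of the $41,050 excess over $327,100 is $5,747; credit = $9,825 − $5,747 = $4,078.
Total: $554 + $4,078 = $4,632.

$4,632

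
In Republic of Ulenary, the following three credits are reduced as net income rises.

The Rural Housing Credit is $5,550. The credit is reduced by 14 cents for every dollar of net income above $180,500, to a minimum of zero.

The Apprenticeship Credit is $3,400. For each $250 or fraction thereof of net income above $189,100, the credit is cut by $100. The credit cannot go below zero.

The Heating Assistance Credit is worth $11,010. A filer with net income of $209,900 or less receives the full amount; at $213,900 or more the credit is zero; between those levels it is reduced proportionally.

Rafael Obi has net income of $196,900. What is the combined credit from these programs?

$14,464

Rural Housing Credit: 14% of the $16,400 excess over $180,500 is $2,296; credit = $5,550 − $2,296 = $3,254.
Apprenticeship Credit: income exceeds $189,100 by $7,800, which is 32 full-or-partial $250 increments; reduction = 32 × $100 = $3,200, leaving $200.
Heating Assistance Credit: $196,900 is at or below the $209,900 threshold, so the full $11,010 applies.
Total: $3,254 + $200 + $11,010 = $14,464.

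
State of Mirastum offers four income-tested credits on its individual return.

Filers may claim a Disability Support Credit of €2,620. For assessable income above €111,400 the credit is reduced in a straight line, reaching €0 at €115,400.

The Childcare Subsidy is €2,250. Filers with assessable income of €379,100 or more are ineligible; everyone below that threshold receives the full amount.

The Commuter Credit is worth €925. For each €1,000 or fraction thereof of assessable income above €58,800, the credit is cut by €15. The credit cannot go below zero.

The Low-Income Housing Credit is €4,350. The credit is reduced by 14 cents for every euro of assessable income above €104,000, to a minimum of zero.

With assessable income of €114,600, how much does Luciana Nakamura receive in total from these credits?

Disability Support Credit: €114,600 is €3,200 into a €4,000 phase-out range, leaving 800/4,000 of the credit: €2,620 × 800/4,000 = €524.
Childcare Subsidy: €114,600 is below the €379,100 cutoff, so the full €2,250 applies.
Commuter Credit: income exceeds €58,800 by €55,800, which is 56 full-or-partial €1,000 increments; reduction = 56 × €15 = €840, leaving €85.
Low-Income Housing Credit: 14% of the €10,600 excess over €104,000 is €1,484; credit = €4,350 − €1,484 = €2,866.
Total: €524 + €2,250 + €85 + €2,866 = €5,725.

€5,725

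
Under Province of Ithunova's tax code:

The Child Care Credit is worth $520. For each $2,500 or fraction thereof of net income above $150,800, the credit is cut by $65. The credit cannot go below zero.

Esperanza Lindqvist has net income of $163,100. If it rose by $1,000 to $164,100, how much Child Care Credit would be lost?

$65

At $163,100 — income exceeds $150,800 by $12,300, which is 5 full-or-partial $2,500 increments; reduction = 5 × $65 = $325, leaving $195.
At $164,100 — income exceeds $150,800 by $13,300, which is 6 full-or-partial $2,500 increments; reduction = 6 × $65 = $390, leaving $130.
Lost: $195 − $130 = $65.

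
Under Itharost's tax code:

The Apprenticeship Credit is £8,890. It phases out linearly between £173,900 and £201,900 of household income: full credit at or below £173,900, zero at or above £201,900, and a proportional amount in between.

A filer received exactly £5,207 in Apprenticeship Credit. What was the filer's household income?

£185,500

£5,207 is 5,207/8,890 of the full £8,890, so 3,683/8,890 of the £28,000 range has been used: income = £173,900 + £28,000 × 3,683/8,890 = £185,500.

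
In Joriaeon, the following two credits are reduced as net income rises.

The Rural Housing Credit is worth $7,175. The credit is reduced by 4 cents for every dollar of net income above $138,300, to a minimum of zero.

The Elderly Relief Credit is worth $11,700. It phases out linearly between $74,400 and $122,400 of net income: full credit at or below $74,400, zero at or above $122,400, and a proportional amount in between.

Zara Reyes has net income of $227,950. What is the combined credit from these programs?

Rural Housing Credit: 4% of the $89,650 excess over $138,300 is $3,586; credit = $7,175 − $3,586 = $3,589.
Elderly Relief Credit: $227,950 is at or above $122,400, so the credit is $0.
Total: $3,589 + $0 = $3,589.

$3,589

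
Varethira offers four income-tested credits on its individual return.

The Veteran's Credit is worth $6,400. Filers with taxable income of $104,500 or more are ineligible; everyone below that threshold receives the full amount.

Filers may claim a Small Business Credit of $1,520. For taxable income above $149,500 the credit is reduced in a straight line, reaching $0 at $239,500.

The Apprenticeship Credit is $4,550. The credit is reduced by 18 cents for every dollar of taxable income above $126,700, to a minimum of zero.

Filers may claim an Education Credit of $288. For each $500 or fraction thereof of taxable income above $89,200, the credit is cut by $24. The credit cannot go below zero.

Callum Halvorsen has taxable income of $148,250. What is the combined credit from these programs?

$2,191

Veteran's Credit: $148,250 meets or exceeds the $104,500 cutoff, so the credit is $0.
Small Business Credit: $148,250 is at or below the $149,500 threshold, so the full $1,520 applies.
Apprenticeship Credit: 18% of the $21,550 excess over $126,700 is $3,879; credit = $4,550 − $3,879 = $671.
Education Credit: income exceeds $89,200 by $59,050 → 119 increments × $24 = $2,856 ≥ base, so the credit is $0.
Total: $0 + $1,520 + $671 + $0 = $2,191.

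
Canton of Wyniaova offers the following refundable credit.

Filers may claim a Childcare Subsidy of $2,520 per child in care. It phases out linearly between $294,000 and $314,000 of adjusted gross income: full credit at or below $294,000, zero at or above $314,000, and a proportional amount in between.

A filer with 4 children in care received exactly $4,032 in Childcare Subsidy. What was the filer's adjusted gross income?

$306,000

Full credit = 4 × $2,520 = $10,080.
$4,032 is 4,032/10,080 of the full $10,080, so 6,048/10,080 of the $20,000 range has been used: income = $294,000 + $20,000 × 6,048/10,080 = $306,000.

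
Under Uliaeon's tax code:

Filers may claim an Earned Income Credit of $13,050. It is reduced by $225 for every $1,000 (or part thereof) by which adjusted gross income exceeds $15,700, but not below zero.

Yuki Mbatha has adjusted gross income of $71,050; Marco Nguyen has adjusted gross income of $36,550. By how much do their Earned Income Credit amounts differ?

$7,875

Yuki ($71,050): Earned Income Credit: income exceeds $15,700 by $55,350, which is 56 full-or-partial $1,000 increments; reduction = 56 × $225 = $12,600, leaving $450.
Marco ($36,550): Earned Income Credit: income exceeds $15,700 by $20,850, which is 21 full-or-partial $1,000 increments; reduction = 21 × $225 = $4,725, leaving $8,325.
Difference: |$450 − $8,325| = $7,875.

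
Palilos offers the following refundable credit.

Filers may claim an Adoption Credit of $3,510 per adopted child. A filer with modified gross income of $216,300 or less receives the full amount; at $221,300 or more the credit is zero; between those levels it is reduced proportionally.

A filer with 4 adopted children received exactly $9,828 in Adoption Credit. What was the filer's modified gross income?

$217,800

Full credit = 4 × $3,510 = $14,040.
$9,828 is 9,828/14,040 of the full $14,040, so 4,212/14,040 of the $5,000 range has been used: income = $216,300 + $5,000 × 4,212/14,040 = $217,800.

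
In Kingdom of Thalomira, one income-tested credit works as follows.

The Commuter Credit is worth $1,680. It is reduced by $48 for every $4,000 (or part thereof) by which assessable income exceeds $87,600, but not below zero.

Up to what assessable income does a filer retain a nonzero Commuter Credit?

$223,600

After 34 increments the reduction is 34 × $48 = $1,632, leaving $48; one more increment wipes it out. Increment 34 ends at excess 34 × $4,000 = $136,000, so the highest qualifying income is $87,600 + $136,000 = $223,600.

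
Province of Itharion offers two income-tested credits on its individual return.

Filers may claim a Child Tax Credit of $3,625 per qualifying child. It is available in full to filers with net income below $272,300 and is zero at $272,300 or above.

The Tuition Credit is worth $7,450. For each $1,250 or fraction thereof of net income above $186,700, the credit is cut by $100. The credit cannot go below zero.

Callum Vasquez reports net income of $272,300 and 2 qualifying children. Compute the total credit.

$550

Child Tax Credit: base = 2 × $3,625 = $7,250. $272,300 meets or exceeds the $272,300 cutoff, so the credit is $0.
Tuition Credit: income exceeds $186,700 by $85,600, which is 69 full-or-partial $1,250 increments; reduction = 69 × $100 = $6,900, leaving $550.
Total: $0 + $550 = $550.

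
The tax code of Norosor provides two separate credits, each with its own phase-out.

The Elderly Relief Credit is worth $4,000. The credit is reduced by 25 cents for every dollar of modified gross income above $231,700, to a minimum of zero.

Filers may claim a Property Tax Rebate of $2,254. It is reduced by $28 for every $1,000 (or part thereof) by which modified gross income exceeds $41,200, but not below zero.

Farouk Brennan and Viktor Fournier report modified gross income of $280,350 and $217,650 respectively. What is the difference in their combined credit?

Farouk ($280,350): Elderly Relief Credit: 25% of the $48,650 excess over $231,700 is $12,162.50 ≥ base, so the credit is $0. Property Tax Rebate: income exceeds $41,200 by $239,150 → 240 increments × $28 = $6,720 ≥ base, so the credit is $0. total $0 + $0 = $0
Viktor ($217,650): Elderly Relief Credit: $217,650 is at or below the $231,700 threshold, so the full $4,000 applies. Property Tax Rebate: income exceeds $41,200 by $176,450 → 177 increments × $28 = $4,956 ≥ base, so the credit is $0. total $4,000 + $0 = $4,000
Difference: |$0 − $4,000| = $4,000.

$4,000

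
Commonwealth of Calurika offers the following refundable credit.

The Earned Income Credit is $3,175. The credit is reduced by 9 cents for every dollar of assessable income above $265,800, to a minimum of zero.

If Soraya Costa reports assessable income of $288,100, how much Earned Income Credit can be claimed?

$1,168

Earned Income Credit: 9% of the $22,300 excess over $265,800 is $2,007; credit = $3,175 − $2,007 = $1,168.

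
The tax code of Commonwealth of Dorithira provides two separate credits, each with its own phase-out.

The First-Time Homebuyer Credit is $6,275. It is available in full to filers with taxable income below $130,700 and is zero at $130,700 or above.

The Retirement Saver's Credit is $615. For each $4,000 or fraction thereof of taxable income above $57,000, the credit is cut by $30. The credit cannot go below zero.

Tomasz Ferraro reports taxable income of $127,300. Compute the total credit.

$6,350

First-Time Homebuyer Credit: $127,300 is below the $130,700 cutoff, so the full $6,275 applies.
Retirement Saver's Credit: income exceeds $57,000 by $70,300, which is 18 full-or-partial $4,000 increments; reduction = 18 × $30 = $540, leaving $75.
Total: $6,275 + $75 = $6,350.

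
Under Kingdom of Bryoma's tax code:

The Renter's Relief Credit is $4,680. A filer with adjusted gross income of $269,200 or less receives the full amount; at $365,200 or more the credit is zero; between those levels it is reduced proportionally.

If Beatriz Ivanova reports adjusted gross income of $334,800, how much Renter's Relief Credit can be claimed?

Renter's Relief Credit: $334,800 is $65,600 into a $96,000 phase-out range, leaving 30,400/96,000 of the credit: $4,680 × 30,400/96,000 = $1,482.

$1,482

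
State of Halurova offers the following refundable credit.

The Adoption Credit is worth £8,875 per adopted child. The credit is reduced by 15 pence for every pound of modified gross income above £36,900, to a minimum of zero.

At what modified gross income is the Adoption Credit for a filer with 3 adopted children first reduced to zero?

Full credit = 3 × £8,875 = £26,625.
The credit falls by 15% of each pound above £36,900, so it reaches zero when the excess is £26,625 / 15% = £177,500: income = £36,900 + £177,500 = £214,400.

£214,400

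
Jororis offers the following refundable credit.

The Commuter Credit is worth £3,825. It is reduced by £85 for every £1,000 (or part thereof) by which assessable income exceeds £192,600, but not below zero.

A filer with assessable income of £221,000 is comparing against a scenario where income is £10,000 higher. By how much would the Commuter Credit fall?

£850

At £221,000 — income exceeds £192,600 by £28,400, which is 29 full-or-partial £1,000 increments; reduction = 29 × £85 = £2,465, leaving £1,360.
At £231,000 — income exceeds £192,600 by £38,400, which is 39 full-or-partial £1,000 increments; reduction = 39 × £85 = £3,315, leaving £510.
Lost: £1,360 − £510 = £850.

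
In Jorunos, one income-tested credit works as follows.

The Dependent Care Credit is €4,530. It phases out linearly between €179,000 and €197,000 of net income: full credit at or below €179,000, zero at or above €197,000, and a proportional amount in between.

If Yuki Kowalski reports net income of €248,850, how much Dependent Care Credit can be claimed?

€0

Dependent Care Credit: €248,850 is at or above €197,000, so the credit is €0.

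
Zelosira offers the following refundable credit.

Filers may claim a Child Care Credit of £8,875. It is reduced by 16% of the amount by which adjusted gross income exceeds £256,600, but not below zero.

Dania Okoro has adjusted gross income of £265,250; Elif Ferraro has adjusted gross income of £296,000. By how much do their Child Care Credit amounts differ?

Dania (£265,250): Child Care Credit: 16% of the £8,650 excess over £256,600 is £1,384; credit = £8,875 − £1,384 = £7,491.
Elif (£296,000): Child Care Credit: 16% of the £39,400 excess over £256,600 is £6,304; credit = £8,875 − £6,304 = £2,571.
Difference: |£7,491 − £2,571| = £4,920.

£4,920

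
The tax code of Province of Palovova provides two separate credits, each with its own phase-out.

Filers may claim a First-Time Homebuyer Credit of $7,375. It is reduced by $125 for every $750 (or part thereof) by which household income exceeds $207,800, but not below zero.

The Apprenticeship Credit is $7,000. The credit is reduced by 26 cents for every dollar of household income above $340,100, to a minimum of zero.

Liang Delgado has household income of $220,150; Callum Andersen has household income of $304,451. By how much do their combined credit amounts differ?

$5,250

Liang ($220,150): First-Time Homebuyer Credit: income exceeds $207,800 by $12,350, which is 17 full-or-partial $750 increments; reduction = 17 × $125 = $2,125, leaving $5,250. Apprenticeship Credit: $220,150 is at or below the $340,100 threshold, so the full $7,000 applies. total $5,250 + $7,000 = $12,250
Callum ($304,451): First-Time Homebuyer Credit: income exceeds $207,800 by $96,651 → 129 increments × $125 = $16,125 ≥ base, so the credit is $0. Apprenticeship Credit: $304,451 is at or below the $340,100 threshold, so the full $7,000 applies. total $0 + $7,000 = $7,000
Difference: |$12,250 − $7,000| = $5,250.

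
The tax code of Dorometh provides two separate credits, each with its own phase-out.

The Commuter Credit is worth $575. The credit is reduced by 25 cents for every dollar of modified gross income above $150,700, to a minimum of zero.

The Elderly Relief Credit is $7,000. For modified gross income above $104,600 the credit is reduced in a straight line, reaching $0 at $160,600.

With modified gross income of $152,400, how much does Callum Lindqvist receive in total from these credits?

Commuter Credit: 25% of the $1,700 excess over $150,700 is $425; credit = $575 − $425 = $150.
Elderly Relief Credit: $152,400 is $47,800 into a $56,000 phase-out range, leaving 8,200/56,000 of the credit: $7,000 × 8,200/56,000 = $1,025.
Total: $150 + $1,025 = $1,175.

$1,175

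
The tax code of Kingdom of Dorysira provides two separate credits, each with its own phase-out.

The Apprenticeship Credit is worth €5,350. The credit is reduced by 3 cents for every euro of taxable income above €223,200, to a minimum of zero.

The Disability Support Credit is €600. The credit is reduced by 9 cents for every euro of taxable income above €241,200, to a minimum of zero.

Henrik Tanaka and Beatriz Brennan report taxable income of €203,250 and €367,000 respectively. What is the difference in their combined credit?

€4,914

Henrik (€203,250): Apprenticeship Credit: €203,250 is at or below the €223,200 threshold, so the full €5,350 applies. Disability Support Credit: €203,250 is at or below the €241,200 threshold, so the full €600 applies. total €5,350 + €600 = €5,950
Beatriz (€367,000): Apprenticeship Credit: 3% of the €143,800 excess over €223,200 is €4,314; credit = €5,350 − €4,314 = €1,036. Disability Support Credit: 9% of the €125,800 excess over €241,200 is €11,322 ≥ base, so the credit is €0. total €1,036 + €0 = €1,036
Difference: |€5,950 − €1,036| = €4,914.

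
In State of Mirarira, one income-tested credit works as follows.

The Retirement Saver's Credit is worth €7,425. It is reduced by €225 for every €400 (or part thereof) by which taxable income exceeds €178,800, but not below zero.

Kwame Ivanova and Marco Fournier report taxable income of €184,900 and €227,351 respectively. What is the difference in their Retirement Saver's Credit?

Kwame (€184,900): Retirement Saver's Credit: income exceeds €178,800 by €6,100, which is 16 full-or-partial €400 increments; reduction = 16 × €225 = €3,600, leaving €3,825.
Marco (€227,351): Retirement Saver's Credit: income exceeds €178,800 by €48,551 → 122 increments × €225 = €27,450 ≥ base, so the credit is €0.
Difference: |€3,825 − €0| = €3,825.

€3,825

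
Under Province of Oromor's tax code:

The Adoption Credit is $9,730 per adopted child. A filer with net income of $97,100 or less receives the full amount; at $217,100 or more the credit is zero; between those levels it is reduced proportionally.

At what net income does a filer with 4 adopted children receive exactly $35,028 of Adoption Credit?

$109,100

Full credit = 4 × $9,730 = $38,920.
$35,028 is 35,028/38,920 of the full $38,920, so 3,892/38,920 of the $120,000 range has been used: income = $97,100 + $120,000 × 3,892/38,920 = $109,100.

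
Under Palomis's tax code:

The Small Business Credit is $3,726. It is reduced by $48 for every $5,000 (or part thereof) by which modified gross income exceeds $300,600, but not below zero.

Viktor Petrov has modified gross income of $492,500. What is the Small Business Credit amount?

Small Business Credit: income exceeds $300,600 by $191,900, which is 39 full-or-partial $5,000 increments; reduction = 39 × $48 = $1,872, leaving $1,854.

$1,854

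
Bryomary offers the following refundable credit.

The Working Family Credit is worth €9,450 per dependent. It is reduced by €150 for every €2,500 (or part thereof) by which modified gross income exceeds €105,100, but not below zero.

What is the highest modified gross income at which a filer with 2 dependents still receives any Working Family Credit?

€417,600

Full credit = 2 × €9,450 = €18,900.
After 125 increments the reduction is 125 × €150 = €18,750, leaving €150; one more increment wipes it out. Increment 125 ends at excess 125 × €2,500 = €312,500, so the highest qualifying income is €105,100 + €312,500 = €417,600.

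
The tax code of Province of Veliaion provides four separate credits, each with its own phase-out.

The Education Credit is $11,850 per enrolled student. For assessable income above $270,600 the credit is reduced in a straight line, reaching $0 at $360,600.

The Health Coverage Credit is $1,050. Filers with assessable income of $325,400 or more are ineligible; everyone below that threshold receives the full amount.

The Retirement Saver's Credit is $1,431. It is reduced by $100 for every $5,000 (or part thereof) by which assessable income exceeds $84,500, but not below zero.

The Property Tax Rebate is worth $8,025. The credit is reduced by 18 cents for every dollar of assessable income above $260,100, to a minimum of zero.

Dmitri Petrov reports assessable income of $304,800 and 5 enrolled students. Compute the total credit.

$37,785

Education Credit: base = 5 × $11,850 = $59,250. $304,800 is $34,200 into a $90,000 phase-out range, leaving 55,800/90,000 of the credit: $59,250 × 55,800/90,000 = $36,735.
Health Coverage Credit: $304,800 is below the $325,400 cutoff, so the full $1,050 applies.
Retirement Saver's Credit: income exceeds $84,500 by $220,300 → 45 increments × $100 = $4,500 ≥ base, so the credit is $0.
Property Tax Rebate: 18% of the $44,700 excess over $260,100 is $8,046 ≥ base, so the credit is $0.
Total: $36,735 + $1,050 + $0 + $0 = $37,785.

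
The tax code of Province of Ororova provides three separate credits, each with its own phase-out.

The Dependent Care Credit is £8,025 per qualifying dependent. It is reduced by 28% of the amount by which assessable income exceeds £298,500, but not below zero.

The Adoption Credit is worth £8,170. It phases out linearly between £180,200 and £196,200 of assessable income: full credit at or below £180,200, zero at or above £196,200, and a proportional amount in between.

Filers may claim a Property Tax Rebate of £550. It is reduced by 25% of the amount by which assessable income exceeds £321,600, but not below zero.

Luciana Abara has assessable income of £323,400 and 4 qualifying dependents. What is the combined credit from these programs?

£25,228

Dependent Care Credit: base = 4 × £8,025 = £32,100. 28% of the £24,900 excess over £298,500 is £6,972; credit = £32,100 − £6,972 = £25,128.
Adoption Credit: £323,400 is at or above £196,200, so the credit is £0.
Property Tax Rebate: 25% of the £1,800 excess over £321,600 is £450; credit = £550 − £450 = £100.
Total: £25,128 + £0 + £100 = £25,228.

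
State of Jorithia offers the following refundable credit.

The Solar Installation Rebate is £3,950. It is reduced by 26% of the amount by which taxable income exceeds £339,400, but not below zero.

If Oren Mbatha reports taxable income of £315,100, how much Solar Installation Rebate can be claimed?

£3,950

Solar Installation Rebate: £315,100 is at or below the £339,400 threshold, so the full £3,950 applies.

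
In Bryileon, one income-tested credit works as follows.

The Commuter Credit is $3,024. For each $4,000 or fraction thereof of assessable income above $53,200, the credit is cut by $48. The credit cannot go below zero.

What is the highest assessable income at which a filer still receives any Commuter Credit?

$301,200

After 62 increments the reduction is 62 × $48 = $2,976, leaving $48; one more increment wipes it out. Increment 62 ends at excess 62 × $4,000 = $248,000, so the highest qualifying income is $53,200 + $248,000 = $301,200.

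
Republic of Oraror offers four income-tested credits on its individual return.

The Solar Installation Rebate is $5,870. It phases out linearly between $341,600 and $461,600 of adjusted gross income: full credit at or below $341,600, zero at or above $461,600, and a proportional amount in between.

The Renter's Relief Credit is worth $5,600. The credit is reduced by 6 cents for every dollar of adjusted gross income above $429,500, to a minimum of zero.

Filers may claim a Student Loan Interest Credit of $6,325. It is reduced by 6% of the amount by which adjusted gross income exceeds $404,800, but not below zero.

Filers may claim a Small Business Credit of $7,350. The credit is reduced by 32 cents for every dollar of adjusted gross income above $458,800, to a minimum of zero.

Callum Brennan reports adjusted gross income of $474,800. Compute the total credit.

Solar Installation Rebate: $474,800 is at or above $461,600, so the credit is $0.
Renter's Relief Credit: 6% of the $45,300 excess over $429,500 is $2,718; credit = $5,600 − $2,718 = $2,882.
Student Loan Interest Credit: 6% of the $70,000 excess over $404,800 is $4,200; credit = $6,325 − $4,200 = $2,125.
Small Business Credit: 32% of the $16,000 excess over $458,800 is $5,120; credit = $7,350 − $5,120 = $2,230.
Total: $0 + $2,882 + $2,125 + $2,230 = $7,237.

$7,237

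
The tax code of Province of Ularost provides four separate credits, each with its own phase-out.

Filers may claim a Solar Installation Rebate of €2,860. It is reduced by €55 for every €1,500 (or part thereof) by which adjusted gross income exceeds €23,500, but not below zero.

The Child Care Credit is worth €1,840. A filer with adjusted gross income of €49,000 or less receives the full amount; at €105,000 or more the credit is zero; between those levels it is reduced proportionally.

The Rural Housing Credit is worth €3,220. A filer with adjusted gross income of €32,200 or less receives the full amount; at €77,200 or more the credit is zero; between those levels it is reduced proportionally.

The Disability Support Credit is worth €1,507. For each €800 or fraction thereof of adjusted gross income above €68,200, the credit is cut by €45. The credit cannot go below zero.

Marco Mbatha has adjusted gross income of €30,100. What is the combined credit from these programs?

Solar Installation Rebate: income exceeds €23,500 by €6,600, which is 5 full-or-partial €1,500 increments; reduction = 5 × €55 = €275, leaving €2,585.
Child Care Credit: €30,100 is at or below the €49,000 threshold, so the full €1,840 applies.
Rural Housing Credit: €30,100 is at or below the €32,200 threshold, so the full €3,220 applies.
Disability Support Credit: €30,100 is at or below the €68,200 threshold, so the full €1,507 applies.
Total: €2,585 + €1,840 + €3,220 + €1,507 = €9,152.

€9,152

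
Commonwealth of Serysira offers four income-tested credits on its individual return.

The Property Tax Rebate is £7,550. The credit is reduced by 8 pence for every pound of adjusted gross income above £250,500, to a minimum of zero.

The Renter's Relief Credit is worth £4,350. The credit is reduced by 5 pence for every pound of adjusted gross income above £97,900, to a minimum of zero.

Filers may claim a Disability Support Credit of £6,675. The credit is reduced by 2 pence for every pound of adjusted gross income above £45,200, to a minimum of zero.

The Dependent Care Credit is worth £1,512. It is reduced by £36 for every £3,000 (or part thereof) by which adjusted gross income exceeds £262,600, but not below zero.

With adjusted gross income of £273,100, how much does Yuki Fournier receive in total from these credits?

Property Tax Rebate: 8% of the £22,600 excess over £250,500 is £1,808; credit = £7,550 − £1,808 = £5,742.
Renter's Relief Credit: 5% of the £175,200 excess over £97,900 is £8,760 ≥ base, so the credit is £0.
Disability Support Credit: 2% of the £227,900 excess over £45,200 is £4,558; credit = £6,675 − £4,558 = £2,117.
Dependent Care Credit: income exceeds £262,600 by £10,500, which is 4 full-or-partial £3,000 increments; reduction = 4 × £36 = £144, leaving £1,368.
Total: £5,742 + £0 + £2,117 + £1,368 = £9,227.

£9,227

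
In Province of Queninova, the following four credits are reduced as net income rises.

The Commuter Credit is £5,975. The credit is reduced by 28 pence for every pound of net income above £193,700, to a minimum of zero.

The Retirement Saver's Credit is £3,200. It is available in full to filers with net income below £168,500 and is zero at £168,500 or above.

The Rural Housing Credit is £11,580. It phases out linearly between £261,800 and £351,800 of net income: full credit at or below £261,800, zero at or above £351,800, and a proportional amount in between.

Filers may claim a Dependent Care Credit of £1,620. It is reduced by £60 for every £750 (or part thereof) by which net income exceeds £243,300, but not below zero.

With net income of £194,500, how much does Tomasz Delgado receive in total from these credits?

£18,951

Commuter Credit: 28% of the £800 excess over £193,700 is £224; credit = £5,975 − £224 = £5,751.
Retirement Saver's Credit: £194,500 meets or exceeds the £168,500 cutoff, so the credit is £0.
Rural Housing Credit: £194,500 is at or below the £261,800 threshold, so the full £11,580 applies.
Dependent Care Credit: £194,500 is at or below the £243,300 threshold, so the full £1,620 applies.
Total: £5,751 + £0 + £11,580 + £1,620 = £18,951.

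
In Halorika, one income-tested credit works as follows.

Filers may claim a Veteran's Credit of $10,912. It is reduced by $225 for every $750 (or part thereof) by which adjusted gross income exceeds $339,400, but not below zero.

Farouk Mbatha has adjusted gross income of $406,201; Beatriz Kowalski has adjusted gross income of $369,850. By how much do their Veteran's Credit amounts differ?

Farouk ($406,201): Veteran's Credit: income exceeds $339,400 by $66,801 → 90 increments × $225 = $20,250 ≥ base, so the credit is $0.
Beatriz ($369,850): Veteran's Credit: income exceeds $339,400 by $30,450, which is 41 full-or-partial $750 increments; reduction = 41 × $225 = $9,225, leaving $1,687.
Difference: |$0 − $1,687| = $1,687.

$1,687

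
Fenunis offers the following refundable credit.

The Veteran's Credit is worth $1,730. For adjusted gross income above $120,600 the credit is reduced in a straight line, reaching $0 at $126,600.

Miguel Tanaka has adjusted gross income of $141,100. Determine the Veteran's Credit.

Veteran's Credit: $141,100 is at or above $126,600, so the credit is $0.

$0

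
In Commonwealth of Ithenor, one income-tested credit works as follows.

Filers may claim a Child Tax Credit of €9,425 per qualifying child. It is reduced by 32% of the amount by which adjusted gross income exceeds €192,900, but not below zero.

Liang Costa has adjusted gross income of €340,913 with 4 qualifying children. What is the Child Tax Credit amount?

€0

Child Tax Credit: base = 4 × €9,425 = €37,700. 32% of the €148,013 excess over €192,900 is €47,364.16 ≥ base, so the credit is €0.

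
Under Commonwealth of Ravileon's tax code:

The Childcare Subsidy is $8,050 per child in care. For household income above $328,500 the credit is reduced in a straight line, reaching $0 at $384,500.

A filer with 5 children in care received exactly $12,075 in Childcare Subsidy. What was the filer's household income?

Full credit = 5 × $8,050 = $40,250.
$12,075 is 12,075/40,250 of the full $40,250, so 28,175/40,250 of the $56,000 range has been used: income = $328,500 + $56,000 × 28,175/40,250 = $367,700.

$367,700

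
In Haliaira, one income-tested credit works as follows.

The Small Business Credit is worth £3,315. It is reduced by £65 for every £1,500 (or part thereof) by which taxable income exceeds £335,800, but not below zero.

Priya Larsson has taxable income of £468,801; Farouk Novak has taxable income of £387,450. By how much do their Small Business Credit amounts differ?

£1,040

Priya (£468,801): Small Business Credit: income exceeds £335,800 by £133,001 → 89 increments × £65 = £5,785 ≥ base, so the credit is £0.
Farouk (£387,450): Small Business Credit: income exceeds £335,800 by £51,650, which is 35 full-or-partial £1,500 increments; reduction = 35 × £65 = £2,275, leaving £1,040.
Difference: |£0 − £1,040| = £1,040.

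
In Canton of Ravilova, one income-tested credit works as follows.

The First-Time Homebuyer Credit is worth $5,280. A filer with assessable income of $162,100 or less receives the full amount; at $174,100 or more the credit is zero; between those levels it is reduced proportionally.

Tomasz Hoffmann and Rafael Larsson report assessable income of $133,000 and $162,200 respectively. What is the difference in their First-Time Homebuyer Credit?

Tomasz ($133,000): First-Time Homebuyer Credit: $133,000 is at or below the $162,100 threshold, so the full $5,280 applies.
Rafael ($162,200): First-Time Homebuyer Credit: $162,200 is $100 into a $12,000 phase-out range, leaving 11,900/12,000 of the credit: $5,280 × 11,900/12,000 = $5,236.
Difference: |$5,280 − $5,236| = $44.

$44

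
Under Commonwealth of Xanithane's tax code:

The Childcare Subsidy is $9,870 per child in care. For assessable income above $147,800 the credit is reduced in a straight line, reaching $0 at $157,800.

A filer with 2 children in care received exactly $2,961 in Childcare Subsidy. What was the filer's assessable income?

$156,300

Full credit = 2 × $9,870 = $19,740.
$2,961 is 2,961/19,740 of the full $19,740, so 16,779/19,740 of the $10,000 range has been used: income = $147,800 + $10,000 × 16,779/19,740 = $156,300.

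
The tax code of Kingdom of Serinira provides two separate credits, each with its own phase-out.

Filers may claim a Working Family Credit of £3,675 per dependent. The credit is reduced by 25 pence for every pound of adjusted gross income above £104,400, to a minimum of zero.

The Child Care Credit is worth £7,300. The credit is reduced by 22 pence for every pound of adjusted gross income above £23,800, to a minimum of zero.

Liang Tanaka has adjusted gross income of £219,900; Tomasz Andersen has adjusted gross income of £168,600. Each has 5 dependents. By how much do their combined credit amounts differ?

Liang (£219,900): Working Family Credit: base = 5 × £3,675 = £18,375. 25% of the £115,500 excess over £104,400 is £28,875 ≥ base, so the credit is £0. Child Care Credit: 22% of the £196,100 excess over £23,800 is £43,142 ≥ base, so the credit is £0. total £0 + £0 = £0
Tomasz (£168,600): Working Family Credit: base = 5 × £3,675 = £18,375. 25% of the £64,200 excess over £104,400 is £16,050; credit = £18,375 − £16,050 = £2,325. Child Care Credit: 22% of the £144,800 excess over £23,800 is £31,856 ≥ base, so the credit is £0. total £2,325 + £0 = £2,325
Difference: |£0 − £2,325| = £2,325.

£2,325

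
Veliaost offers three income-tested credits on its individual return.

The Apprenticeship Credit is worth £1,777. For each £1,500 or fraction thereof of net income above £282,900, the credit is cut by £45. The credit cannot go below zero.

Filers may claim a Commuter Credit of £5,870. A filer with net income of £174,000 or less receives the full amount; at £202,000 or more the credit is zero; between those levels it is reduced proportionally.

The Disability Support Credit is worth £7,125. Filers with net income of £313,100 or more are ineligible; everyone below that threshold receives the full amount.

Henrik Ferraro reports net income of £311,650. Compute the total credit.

£8,002

Apprenticeship Credit: income exceeds £282,900 by £28,750, which is 20 full-or-partial £1,500 increments; reduction = 20 × £45 = £900, leaving £877.
Commuter Credit: £311,650 is at or above £202,000, so the credit is £0.
Disability Support Credit: £311,650 is below the £313,100 cutoff, so the full £7,125 applies.
Total: £877 + £0 + £7,125 = £8,002.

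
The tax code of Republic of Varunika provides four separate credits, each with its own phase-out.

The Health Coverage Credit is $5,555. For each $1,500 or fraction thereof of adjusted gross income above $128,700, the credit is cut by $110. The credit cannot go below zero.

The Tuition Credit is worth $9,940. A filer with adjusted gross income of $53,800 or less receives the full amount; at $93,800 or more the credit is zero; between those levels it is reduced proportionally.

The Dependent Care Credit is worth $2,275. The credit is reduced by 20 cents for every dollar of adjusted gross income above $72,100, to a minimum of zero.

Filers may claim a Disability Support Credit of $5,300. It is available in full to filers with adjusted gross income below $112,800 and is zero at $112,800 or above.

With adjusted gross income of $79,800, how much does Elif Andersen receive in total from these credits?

$15,069

Health Coverage Credit: $79,800 is at or below the $128,700 threshold, so the full $5,555 applies.
Tuition Credit: $79,800 is $26,000 into a $40,000 phase-out range, leaving 14,000/40,000 of the credit: $9,940 × 14,000/40,000 = $3,479.
Dependent Care Credit: 20% of the $7,700 excess over $72,100 is $1,540; credit = $2,275 − $1,540 = $735.
Disability Support Credit: $79,800 is below the $112,800 cutoff, so the full $5,300 applies.
Total: $5,555 + $3,479 + $735 + $5,300 = $15,069.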